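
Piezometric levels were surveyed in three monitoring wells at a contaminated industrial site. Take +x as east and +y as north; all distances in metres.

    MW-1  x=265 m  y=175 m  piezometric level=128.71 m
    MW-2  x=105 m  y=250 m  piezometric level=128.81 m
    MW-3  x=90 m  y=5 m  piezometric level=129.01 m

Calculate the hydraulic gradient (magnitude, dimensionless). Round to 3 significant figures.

With h = a·x + b·y + c and MW-1 as origin, the differences give:
  (-160)·a + 75·b = +0.10
  (-175)·a + (-170)·b = +0.30
Eliminate b (×(-170) and ×75, subtract): 40325·a = -39.500 → a = ∂h/∂x = -0.0009795
Back-substitute: b = ∂h/∂y = -0.0007564.
|∇h| = √(-0.0009795² + -0.0007564²) = 0.001238

0.00124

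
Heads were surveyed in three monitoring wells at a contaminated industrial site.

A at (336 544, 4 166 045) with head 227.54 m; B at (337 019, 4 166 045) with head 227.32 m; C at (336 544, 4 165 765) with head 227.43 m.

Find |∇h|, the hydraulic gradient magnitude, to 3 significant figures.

∂h/∂x = (227.32 − 227.54) / (337019 − 336544) = -0.0004632
∂h/∂y = (227.43 − 227.54) / (4165765 − 4166045) = +0.0003929
|∇h| = √(-0.0004632² + 0.0003929²) = 0.0006074

0.000607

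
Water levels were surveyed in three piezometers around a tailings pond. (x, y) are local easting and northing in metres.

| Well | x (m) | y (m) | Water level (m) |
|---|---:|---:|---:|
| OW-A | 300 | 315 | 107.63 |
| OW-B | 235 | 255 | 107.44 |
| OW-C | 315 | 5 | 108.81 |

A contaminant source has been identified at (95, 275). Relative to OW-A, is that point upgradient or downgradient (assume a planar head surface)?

With h = a·x + b·y + c and OW-A as origin, the differences give:
  (-65)·a + (-60)·b = -0.19
  15·a + (-310)·b = +1.18
Eliminate b (×(-310) and ×(-60), subtract): 21050·a = 129.700 → a = ∂h/∂x = +0.006162
Back-substitute: b = ∂h/∂y = -0.003508.
Head at (95, 275) = 107.63 + (+0.006162)·(-205) + (-0.003508)·(-40) = 106.51 m.
That is lower than the 107.63 m at OW-A, so the point is downgradient.

downgradient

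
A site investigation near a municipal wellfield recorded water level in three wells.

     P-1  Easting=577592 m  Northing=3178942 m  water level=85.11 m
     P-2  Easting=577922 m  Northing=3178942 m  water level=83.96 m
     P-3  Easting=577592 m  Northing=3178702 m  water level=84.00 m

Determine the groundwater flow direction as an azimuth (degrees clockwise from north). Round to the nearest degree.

∂h/∂x = (83.96 − 85.11) / (577922 − 577592) = -0.003485
∂h/∂y = (84.00 − 85.11) / (3178702 − 3178942) = +0.004625
Flow direction (−∇h) has components (+0.003485 E, -0.004625 N).
Azimuth = atan2(E, N) = atan2(+0.003485, -0.004625) = 143.0° ≈ 143°.

143°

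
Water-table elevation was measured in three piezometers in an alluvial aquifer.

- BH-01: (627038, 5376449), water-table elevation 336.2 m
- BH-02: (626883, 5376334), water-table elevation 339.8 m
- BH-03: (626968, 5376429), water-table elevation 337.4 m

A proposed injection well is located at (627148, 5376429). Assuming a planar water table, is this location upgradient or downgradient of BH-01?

downgradient

With h = a·x + b·y + c and BH-01 as origin, the differences give:
  (-155)·a + (-115)·b = +3.6
  (-70)·a + (-20)·b = +1.2
Eliminate b (×(-20) and ×(-115), subtract): -4950·a = 66.00 → a = ∂h/∂x = -0.01333
Back-substitute: b = ∂h/∂y = -0.01333.
Head at (627148, 5376429) = 336.2 + (-0.01333)·(110) + (-0.01333)·(-20) = 335.00 m.
That is lower than the 336.2 m at BH-01, so the point is downgradient.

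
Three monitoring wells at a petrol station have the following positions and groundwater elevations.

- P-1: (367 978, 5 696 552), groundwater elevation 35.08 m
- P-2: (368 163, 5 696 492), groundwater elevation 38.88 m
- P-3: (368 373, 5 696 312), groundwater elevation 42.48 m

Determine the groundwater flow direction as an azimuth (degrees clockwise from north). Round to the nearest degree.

254°

Differences from P-1: to P-2 (Δx, Δy, Δh) = (185, -60, +3.80); to P-3 = (395, -240, +7.40).
Determinant of the coordinate differences = 185·(-240) − 395·(-60) = -20700.
∂h/∂x = [(+3.80)·(-240) − (+7.40)·(-60)] / -20700 = +0.02261
∂h/∂y = [185·(+7.40) − 395·(+3.80)] / -20700 = +0.006377
Flow direction (−∇h) has components (-0.02261 E, -0.006377 N).
Azimuth = atan2(E, N) = atan2(-0.02261, -0.006377) = 254.2° ≈ 254°.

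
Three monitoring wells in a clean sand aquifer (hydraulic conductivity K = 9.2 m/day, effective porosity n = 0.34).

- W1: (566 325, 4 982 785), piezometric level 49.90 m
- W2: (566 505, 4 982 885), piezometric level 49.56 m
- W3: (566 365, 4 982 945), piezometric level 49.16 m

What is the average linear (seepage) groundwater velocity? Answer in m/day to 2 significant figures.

Differences from W1: to W2 (Δx, Δy, Δh) = (180, 100, -0.34); to W3 = (40, 160, -0.74).
Determinant of the coordinate differences = 180·160 − 40·100 = 24800.
∂h/∂x = [(-0.34)·160 − (-0.74)·100] / 24800 = +0.0007903
∂h/∂y = [180·(-0.74) − 40·(-0.34)] / 24800 = -0.004823
|∇h| = √(0.0007903² + -0.004823²) = 0.004887
Seepage velocity v = K·i/n = 9.2 × 0.004887 / 0.34 = 0.1322 m/day.

0.13 m/day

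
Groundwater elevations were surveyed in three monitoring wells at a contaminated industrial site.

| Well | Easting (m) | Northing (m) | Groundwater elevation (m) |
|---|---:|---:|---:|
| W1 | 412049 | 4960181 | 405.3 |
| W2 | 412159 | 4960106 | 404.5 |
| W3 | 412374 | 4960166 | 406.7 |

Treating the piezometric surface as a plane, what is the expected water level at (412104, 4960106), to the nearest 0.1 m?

With h = a·x + b·y + c and W1 as origin, the differences give:
  110·a + (-75)·b = -0.8
  325·a + (-15)·b = +1.4
Eliminate b (×(-15) and ×(-75), subtract): 22725·a = 117.00 → a = ∂h/∂x = +0.005149
Back-substitute: b = ∂h/∂y = +0.01822.
h(412104, 4960106) = 405.3 + (+0.005149)·(55) + (+0.01822)·(-75) = 405.3 +0.283 -1.366 = 404.217 m.

404.2 m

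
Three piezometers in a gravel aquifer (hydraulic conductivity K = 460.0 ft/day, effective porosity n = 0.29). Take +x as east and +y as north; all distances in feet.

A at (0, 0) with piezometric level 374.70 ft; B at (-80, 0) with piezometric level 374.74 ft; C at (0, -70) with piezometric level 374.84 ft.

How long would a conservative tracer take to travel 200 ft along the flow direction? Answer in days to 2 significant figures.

61 days

∂h/∂x = (374.74 − 374.70) / (-80 − 0) = -0.0005000
∂h/∂y = (374.84 − 374.70) / (-70 − 0) = -0.002000
|∇h| = √(-0.0005000² + -0.002000²) = 0.002062
Seepage velocity v = K·i/n = 460.0 × 0.002062 / 0.29 = 3.271 ft/day.
t = 200 / 3.271 = 61.14 days.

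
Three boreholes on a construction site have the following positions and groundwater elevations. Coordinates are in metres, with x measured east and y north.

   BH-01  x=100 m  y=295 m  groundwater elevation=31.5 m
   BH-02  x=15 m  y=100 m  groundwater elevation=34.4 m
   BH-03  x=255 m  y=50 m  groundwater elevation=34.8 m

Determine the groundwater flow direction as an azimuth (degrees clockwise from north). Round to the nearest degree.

005°

With h = a·x + b·y + c and BH-01 as origin, the differences give:
  (-85)·a + (-195)·b = +2.9
  155·a + (-245)·b = +3.3
Eliminate b (×(-245) and ×(-195), subtract): 51050·a = -67.00 → a = ∂h/∂x = -0.001312
Back-substitute: b = ∂h/∂y = -0.01430.
Flow direction (−∇h) has components (+0.001312 E, +0.01430 N).
Azimuth = atan2(E, N) = atan2(+0.001312, +0.01430) = 5.2° ≈ 005°.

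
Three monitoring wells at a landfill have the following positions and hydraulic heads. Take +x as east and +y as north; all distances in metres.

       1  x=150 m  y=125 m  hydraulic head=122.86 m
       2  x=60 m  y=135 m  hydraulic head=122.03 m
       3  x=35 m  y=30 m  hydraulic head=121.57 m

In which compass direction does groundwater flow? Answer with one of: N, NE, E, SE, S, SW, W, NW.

Differences from 1: to 2 (Δx, Δy, Δh) = (-90, 10, -0.83); to 3 = (-115, -95, -1.29).
Determinant of the coordinate differences = (-90)·(-95) − (-115)·10 = 9700.
∂h/∂x = [(-0.83)·(-95) − (-1.29)·10] / 9700 = +0.009459
∂h/∂y = [(-90)·(-1.29) − (-115)·(-0.83)] / 9700 = +0.002129
Flow = −∇h = (-0.009459 east, -0.002129 north), which points west.

W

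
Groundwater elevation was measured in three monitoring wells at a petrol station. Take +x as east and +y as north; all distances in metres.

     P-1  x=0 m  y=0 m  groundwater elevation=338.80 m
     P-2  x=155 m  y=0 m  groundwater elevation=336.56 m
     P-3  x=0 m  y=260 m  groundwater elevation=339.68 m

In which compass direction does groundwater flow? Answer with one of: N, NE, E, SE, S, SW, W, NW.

E

∂h/∂x = (336.56 − 338.80) / (155 − 0) = -0.01445
∂h/∂y = (339.68 − 338.80) / (260 − 0) = +0.003385
Flow = −∇h = (+0.01445 east, -0.003385 north), which points east.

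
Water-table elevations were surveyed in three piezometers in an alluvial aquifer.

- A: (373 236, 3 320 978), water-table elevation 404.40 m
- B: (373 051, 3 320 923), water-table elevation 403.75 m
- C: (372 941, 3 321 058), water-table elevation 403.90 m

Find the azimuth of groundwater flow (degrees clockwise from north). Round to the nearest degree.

219°

Differences from A: to B (Δx, Δy, Δh) = (-185, -55, -0.65); to C = (-295, 80, -0.50).
Solve a·Δx + b·Δy = Δh: det = (-185)·80 − (-295)·(-55) = -31025.
∂h/∂x = [(-0.65)·80 − (-0.50)·(-55)] / -31025 = +0.002562
∂h/∂y = [(-185)·(-0.50) − (-295)·(-0.65)] / -31025 = +0.003199
Flow direction (−∇h) has components (-0.002562 E, -0.003199 N).
Azimuth = atan2(E, N) = atan2(-0.002562, -0.003199) = 218.7° ≈ 219°.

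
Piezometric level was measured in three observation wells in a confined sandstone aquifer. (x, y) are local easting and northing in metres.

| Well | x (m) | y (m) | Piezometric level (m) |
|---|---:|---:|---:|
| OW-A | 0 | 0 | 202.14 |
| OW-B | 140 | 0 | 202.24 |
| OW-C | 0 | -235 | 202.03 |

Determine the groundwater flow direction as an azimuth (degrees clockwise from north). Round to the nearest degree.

237°

∂h/∂x = (202.24 − 202.14) / (140 − 0) = +0.0007143
∂h/∂y = (202.03 − 202.14) / (-235 − 0) = +0.0004681
Flow direction (−∇h) has components (-0.0007143 E, -0.0004681 N).
Azimuth = atan2(E, N) = atan2(-0.0007143, -0.0004681) = 236.8° ≈ 237°.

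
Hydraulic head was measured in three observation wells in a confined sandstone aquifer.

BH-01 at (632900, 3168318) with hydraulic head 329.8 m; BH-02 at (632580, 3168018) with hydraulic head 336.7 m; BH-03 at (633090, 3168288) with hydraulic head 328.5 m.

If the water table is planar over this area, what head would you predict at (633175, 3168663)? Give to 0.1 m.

Three-point gradient (reference BH-01): Δ to BH-02 = (-320, -300, +6.9), Δ to BH-03 = (190, -30, -1.3).
∂h/∂x = -0.008964, ∂h/∂y = -0.01344 (det = 66600).
h(633175, 3168663) = 329.8 + (-0.008964)·(275) + (-0.01344)·(345) = 329.8 -2.465 -4.636 = 322.699 m.

322.7 m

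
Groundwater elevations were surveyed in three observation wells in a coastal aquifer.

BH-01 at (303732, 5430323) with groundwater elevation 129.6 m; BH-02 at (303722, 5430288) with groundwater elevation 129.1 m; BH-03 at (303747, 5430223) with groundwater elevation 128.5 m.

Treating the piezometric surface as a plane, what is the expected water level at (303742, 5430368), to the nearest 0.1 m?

130.2 m

With h = a·x + b·y + c and BH-01 as origin, the differences give:
  (-10)·a + (-35)·b = -0.5
  15·a + (-100)·b = -1.1
Eliminate b (×(-100) and ×(-35), subtract): 1525·a = 11.50 → a = ∂h/∂x = +0.007541
Back-substitute: b = ∂h/∂y = +0.01213.
h(303742, 5430368) = 129.6 + (+0.007541)·(10) + (+0.01213)·(45) = 129.6 +0.075 +0.546 = 130.221 m.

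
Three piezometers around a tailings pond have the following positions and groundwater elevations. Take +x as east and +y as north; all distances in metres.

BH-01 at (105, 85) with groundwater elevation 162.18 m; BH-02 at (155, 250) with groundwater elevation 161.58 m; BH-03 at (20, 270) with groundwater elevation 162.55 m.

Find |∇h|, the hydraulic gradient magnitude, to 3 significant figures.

With h = a·x + b·y + c and BH-01 as origin, the differences give:
  50·a + 165·b = -0.60
  (-85)·a + 185·b = +0.37
Eliminate b (×185 and ×165, subtract): 23275·a = -172.050 → a = ∂h/∂x = -0.007392
Back-substitute: b = ∂h/∂y = -0.001396.
|∇h| = √(-0.007392² + -0.001396²) = 0.007523

0.00752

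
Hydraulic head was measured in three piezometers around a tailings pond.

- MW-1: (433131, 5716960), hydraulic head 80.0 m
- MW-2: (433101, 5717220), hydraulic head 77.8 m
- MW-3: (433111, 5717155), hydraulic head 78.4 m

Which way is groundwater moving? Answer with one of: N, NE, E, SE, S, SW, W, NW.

Taking MW-1 as reference: MW-2−MW-1 = (-30, 260, -2.2); MW-3−MW-1 = (-20, 195, -1.6).
Solve a·Δx + b·Δy = Δh: det = (-30)·195 − (-20)·260 = -650.
∂h/∂x = [(-2.2)·195 − (-1.6)·260] / -650 = +0.02000
∂h/∂y = [(-30)·(-1.6) − (-20)·(-2.2)] / -650 = -0.006154
Flow = −∇h = (-0.02000 east, +0.006154 north), which points west.

W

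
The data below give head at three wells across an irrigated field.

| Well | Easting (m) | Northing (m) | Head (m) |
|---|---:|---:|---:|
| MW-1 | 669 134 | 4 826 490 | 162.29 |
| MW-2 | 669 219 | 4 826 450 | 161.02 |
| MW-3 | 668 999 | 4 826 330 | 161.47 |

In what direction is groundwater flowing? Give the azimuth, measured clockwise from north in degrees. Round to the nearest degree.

Three-point gradient (reference MW-1): Δ to MW-2 = (85, -40, -1.27), Δ to MW-3 = (-135, -160, -0.82).
∂h/∂x = -0.008968, ∂h/∂y = +0.01269 (det = -19000).
Flow direction (−∇h) has components (+0.008968 E, -0.01269 N).
Azimuth = atan2(E, N) = atan2(+0.008968, -0.01269) = 144.8° ≈ 145°.

145°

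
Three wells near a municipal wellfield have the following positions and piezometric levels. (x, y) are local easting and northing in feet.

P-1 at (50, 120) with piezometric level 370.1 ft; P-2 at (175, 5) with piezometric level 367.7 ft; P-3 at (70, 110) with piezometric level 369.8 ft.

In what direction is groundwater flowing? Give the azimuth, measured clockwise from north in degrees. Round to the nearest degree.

135°

With h = a·x + b·y + c and P-1 as origin, the differences give:
  125·a + (-115)·b = -2.4
  20·a + (-10)·b = -0.3
Eliminate b (×(-10) and ×(-115), subtract): 1050·a = -10.50 → a = ∂h/∂x = -0.01000
Back-substitute: b = ∂h/∂y = +0.010000.
Flow direction (−∇h) has components (+0.01000 E, -0.010000 N).
Azimuth = atan2(E, N) = atan2(+0.01000, -0.010000) = 135.0° ≈ 135°.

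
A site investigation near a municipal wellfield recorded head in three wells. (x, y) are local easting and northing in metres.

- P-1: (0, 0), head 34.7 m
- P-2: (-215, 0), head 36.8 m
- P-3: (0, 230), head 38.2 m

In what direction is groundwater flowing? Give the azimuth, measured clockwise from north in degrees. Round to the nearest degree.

147°

∂h/∂x = (36.8 − 34.7) / (-215 − 0) = -0.009767
∂h/∂y = (38.2 − 34.7) / (230 − 0) = +0.01522
Flow direction (−∇h) has components (+0.009767 E, -0.01522 N).
Azimuth = atan2(E, N) = atan2(+0.009767, -0.01522) = 147.3° ≈ 147°.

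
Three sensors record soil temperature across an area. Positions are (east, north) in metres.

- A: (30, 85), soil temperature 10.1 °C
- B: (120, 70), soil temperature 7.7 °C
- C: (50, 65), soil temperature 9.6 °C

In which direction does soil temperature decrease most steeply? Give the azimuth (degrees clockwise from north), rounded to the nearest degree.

086°

Three-point gradient (reference A): Δ to B = (90, -15, -2.4), Δ to C = (20, -20, -0.5).
∂T/∂x = -0.02700, ∂T/∂y = -0.002000 (det = -1500).
Steepest decrease is along −∇f: components (+0.02700 E, +0.002000 N).
Azimuth = atan2(+0.02700, +0.002000) = 85.8° ≈ 086°.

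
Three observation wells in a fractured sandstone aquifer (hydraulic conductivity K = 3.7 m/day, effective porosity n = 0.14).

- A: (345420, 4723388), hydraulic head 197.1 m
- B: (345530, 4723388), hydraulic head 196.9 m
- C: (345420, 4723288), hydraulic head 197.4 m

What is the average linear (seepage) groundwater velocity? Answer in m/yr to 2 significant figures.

34 m/yr

∂h/∂x = (196.9 − 197.1) / (345530 − 345420) = -0.001818
∂h/∂y = (197.4 − 197.1) / (4723288 − 4723388) = -0.003000
|∇h| = √(-0.001818² + -0.003000²) = 0.003508
Seepage velocity v = K·i/n = 3.7 × 0.003508 / 0.14 = 0.09271 m/day = 33.86 m/yr.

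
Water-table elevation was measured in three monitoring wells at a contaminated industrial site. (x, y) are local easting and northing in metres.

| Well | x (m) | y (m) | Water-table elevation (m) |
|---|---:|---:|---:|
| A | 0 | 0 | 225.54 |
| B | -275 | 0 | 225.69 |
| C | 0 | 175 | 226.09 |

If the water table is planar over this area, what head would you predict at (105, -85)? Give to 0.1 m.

∂h/∂x = (225.69 − 225.54) / (-275 − 0) = -0.0005455
∂h/∂y = (226.09 − 225.54) / (175 − 0) = +0.003143
h(105, -85) = 225.54 + (-0.0005455)·(105) + (+0.003143)·(-85) = 225.54 -0.057 -0.267 = 225.216 m.

225.2 m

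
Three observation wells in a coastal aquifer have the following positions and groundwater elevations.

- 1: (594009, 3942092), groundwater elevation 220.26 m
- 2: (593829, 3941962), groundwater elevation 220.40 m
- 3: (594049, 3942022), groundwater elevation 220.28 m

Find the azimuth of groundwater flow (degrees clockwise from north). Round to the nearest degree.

With h = a·x + b·y + c and 1 as origin, the differences give:
  (-180)·a + (-130)·b = +0.14
  40·a + (-70)·b = +0.02
Eliminate b (×(-70) and ×(-130), subtract): 17800·a = -7.200 → a = ∂h/∂x = -0.0004045
Back-substitute: b = ∂h/∂y = -0.0005169.
Flow direction (−∇h) has components (+0.0004045 E, +0.0005169 N).
Azimuth = atan2(E, N) = atan2(+0.0004045, +0.0005169) = 38.0° ≈ 038°.

038°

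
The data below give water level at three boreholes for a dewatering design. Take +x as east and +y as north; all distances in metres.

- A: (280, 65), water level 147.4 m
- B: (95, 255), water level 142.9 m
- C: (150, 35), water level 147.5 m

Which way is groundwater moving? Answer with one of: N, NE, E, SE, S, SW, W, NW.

Taking A as reference: B−A = (-185, 190, -4.5); C−A = (-130, -30, +0.1).
Determinant of the coordinate differences = (-185)·(-30) − (-130)·190 = 30250.
∂h/∂x = [(-4.5)·(-30) − (+0.1)·190] / 30250 = +0.003835
∂h/∂y = [(-185)·(+0.1) − (-130)·(-4.5)] / 30250 = -0.01995
Flow = −∇h = (-0.003835 east, +0.01995 north), which points north.

N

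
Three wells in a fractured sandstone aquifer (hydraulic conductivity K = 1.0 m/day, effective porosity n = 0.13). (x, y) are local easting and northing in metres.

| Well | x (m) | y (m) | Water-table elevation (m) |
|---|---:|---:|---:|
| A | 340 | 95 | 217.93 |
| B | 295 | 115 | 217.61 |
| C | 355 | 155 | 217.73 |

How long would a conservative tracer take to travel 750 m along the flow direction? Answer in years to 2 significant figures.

With h = a·x + b·y + c and A as origin, the differences give:
  (-45)·a + 20·b = -0.32
  15·a + 60·b = -0.20
Eliminate b (×60 and ×20, subtract): -3000·a = -15.200 → a = ∂h/∂x = +0.005067
Back-substitute: b = ∂h/∂y = -0.004600.
|∇h| = √(0.005067² + -0.004600²) = 0.006844
Seepage velocity v = K·i/n = 1.0 × 0.006844 / 0.13 = 0.05265 m/day.
t = 750 / 0.05265 = 1.425e+04 days = 39 years.

39 years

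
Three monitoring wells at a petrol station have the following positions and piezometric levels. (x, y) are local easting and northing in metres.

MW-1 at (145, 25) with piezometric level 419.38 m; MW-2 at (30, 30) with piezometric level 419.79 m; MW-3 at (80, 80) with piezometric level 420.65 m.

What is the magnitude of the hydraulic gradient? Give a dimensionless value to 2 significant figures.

Differences from MW-1: to MW-2 (Δx, Δy, Δh) = (-115, 5, +0.41); to MW-3 = (-65, 55, +1.27).
Solve a·Δx + b·Δy = Δh: det = (-115)·55 − (-65)·5 = -6000.
∂h/∂x = [(+0.41)·55 − (+1.27)·5] / -6000 = -0.002700
∂h/∂y = [(-115)·(+1.27) − (-65)·(+0.41)] / -6000 = +0.01990
|∇h| = √(-0.002700² + 0.01990²) = 0.02008

0.020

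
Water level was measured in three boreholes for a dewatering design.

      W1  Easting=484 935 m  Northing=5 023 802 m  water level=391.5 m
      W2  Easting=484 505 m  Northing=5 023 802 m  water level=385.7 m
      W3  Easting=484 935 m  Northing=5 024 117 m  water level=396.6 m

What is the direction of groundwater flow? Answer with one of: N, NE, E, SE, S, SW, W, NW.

SW

∂h/∂x = (385.7 − 391.5) / (484505 − 484935) = +0.01349
∂h/∂y = (396.6 − 391.5) / (5024117 − 5023802) = +0.01619
Flow = −∇h = (-0.01349 east, -0.01619 north), which points southwest.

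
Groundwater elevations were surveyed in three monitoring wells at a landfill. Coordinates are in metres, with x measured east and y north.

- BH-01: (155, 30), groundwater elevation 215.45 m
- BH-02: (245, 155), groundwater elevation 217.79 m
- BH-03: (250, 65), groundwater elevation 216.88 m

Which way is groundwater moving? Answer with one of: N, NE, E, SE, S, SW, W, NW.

With h = a·x + b·y + c and BH-01 as origin, the differences give:
  90·a + 125·b = +2.34
  95·a + 35·b = +1.43
Eliminate b (×35 and ×125, subtract): -8725·a = -96.850 → a = ∂h/∂x = +0.01110
Back-substitute: b = ∂h/∂y = +0.01073.
Flow = −∇h = (-0.01110 east, -0.01073 north), which points southwest.

SW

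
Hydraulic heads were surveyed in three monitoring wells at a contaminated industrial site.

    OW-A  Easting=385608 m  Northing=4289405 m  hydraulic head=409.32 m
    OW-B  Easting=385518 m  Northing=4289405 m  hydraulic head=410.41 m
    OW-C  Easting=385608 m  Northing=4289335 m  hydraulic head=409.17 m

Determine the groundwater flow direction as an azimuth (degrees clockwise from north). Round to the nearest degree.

100°

∂h/∂x = (410.41 − 409.32) / (385518 − 385608) = -0.01211
∂h/∂y = (409.17 − 409.32) / (4289335 − 4289405) = +0.002143
Flow direction (−∇h) has components (+0.01211 E, -0.002143 N).
Azimuth = atan2(E, N) = atan2(+0.01211, -0.002143) = 100.0° ≈ 100°.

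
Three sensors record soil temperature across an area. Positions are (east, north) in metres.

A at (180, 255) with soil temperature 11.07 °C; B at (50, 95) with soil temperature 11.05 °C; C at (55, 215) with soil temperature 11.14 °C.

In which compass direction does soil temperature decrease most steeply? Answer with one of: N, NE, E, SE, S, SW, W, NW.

Taking A as reference: B−A = (-130, -160, -0.02); C−A = (-125, -40, +0.07).
Determinant of the coordinate differences = (-130)·(-40) − (-125)·(-160) = -14800.
∂T/∂x = [(-0.02)·(-40) − (+0.07)·(-160)] / -14800 = -0.0008108
∂T/∂y = [(-130)·(+0.07) − (-125)·(-0.02)] / -14800 = +0.0007838
Steepest decrease is along −∇f = (+0.0008108 E, -0.0007838 N) → southeast.

SE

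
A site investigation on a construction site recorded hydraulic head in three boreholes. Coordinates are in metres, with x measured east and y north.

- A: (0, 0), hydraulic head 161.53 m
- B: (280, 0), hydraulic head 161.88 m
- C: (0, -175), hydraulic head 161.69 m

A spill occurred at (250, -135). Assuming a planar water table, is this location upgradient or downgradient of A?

upgradient

∂h/∂x = (161.88 − 161.53) / (280 − 0) = +0.001250
∂h/∂y = (161.69 − 161.53) / (-175 − 0) = -0.0009143
Head at (250, -135) = 161.53 + (+0.001250)·(250) + (-0.0009143)·(-135) = 161.97 m.
That is higher than the 161.53 m at A, so the point is upgradient.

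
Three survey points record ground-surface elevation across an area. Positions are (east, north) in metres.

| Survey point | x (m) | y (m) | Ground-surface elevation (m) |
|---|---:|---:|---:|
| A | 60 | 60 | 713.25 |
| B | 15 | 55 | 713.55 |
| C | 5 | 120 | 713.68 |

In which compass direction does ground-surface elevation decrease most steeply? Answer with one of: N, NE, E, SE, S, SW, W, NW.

Taking A as reference: B−A = (-45, -5, +0.30); C−A = (-55, 60, +0.43).
Solve a·Δx + b·Δy = Δz: det = (-45)·60 − (-55)·(-5) = -2975.
∂z/∂x = [(+0.30)·60 − (+0.43)·(-5)] / -2975 = -0.006773
∂z/∂y = [(-45)·(+0.43) − (-55)·(+0.30)] / -2975 = +0.0009580
Steepest decrease is along −∇f = (+0.006773 E, -0.0009580 N) → east.

E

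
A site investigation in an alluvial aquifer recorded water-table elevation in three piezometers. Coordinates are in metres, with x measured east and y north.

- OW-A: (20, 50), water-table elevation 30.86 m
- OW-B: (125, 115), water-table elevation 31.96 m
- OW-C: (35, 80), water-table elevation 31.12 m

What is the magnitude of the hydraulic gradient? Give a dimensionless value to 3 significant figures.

0.00891

With h = a·x + b·y + c and OW-A as origin, the differences give:
  105·a + 65·b = +1.10
  15·a + 30·b = +0.26
Eliminate b (×30 and ×65, subtract): 2175·a = 16.100 → a = ∂h/∂x = +0.007402
Back-substitute: b = ∂h/∂y = +0.004966.
|∇h| = √(0.007402² + 0.004966²) = 0.008914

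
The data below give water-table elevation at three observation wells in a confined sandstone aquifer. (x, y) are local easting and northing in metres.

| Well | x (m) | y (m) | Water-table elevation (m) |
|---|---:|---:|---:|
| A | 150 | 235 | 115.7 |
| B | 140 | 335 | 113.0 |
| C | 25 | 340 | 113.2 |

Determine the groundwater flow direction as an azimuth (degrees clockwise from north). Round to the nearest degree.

With h = a·x + b·y + c and A as origin, the differences give:
  (-10)·a + 100·b = -2.7
  (-125)·a + 105·b = -2.5
Eliminate b (×105 and ×100, subtract): 11450·a = -33.50 → a = ∂h/∂x = -0.002926
Back-substitute: b = ∂h/∂y = -0.02729.
Flow direction (−∇h) has components (+0.002926 E, +0.02729 N).
Azimuth = atan2(E, N) = atan2(+0.002926, +0.02729) = 6.1° ≈ 006°.

006°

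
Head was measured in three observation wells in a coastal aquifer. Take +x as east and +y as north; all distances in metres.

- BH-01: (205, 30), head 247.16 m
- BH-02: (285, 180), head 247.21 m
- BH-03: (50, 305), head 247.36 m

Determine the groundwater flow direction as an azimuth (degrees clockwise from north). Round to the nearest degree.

146°

With h = a·x + b·y + c and BH-01 as origin, the differences give:
  80·a + 150·b = +0.05
  (-155)·a + 275·b = +0.20
Eliminate b (×275 and ×150, subtract): 45250·a = -16.250 → a = ∂h/∂x = -0.0003591
Back-substitute: b = ∂h/∂y = +0.0005249.
Flow direction (−∇h) has components (+0.0003591 E, -0.0005249 N).
Azimuth = atan2(E, N) = atan2(+0.0003591, -0.0005249) = 145.6° ≈ 146°.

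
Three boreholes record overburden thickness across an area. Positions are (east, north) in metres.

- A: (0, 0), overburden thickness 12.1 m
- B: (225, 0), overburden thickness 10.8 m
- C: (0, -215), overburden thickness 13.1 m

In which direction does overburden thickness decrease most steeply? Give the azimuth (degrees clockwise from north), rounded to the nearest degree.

∂d/∂x = (10.8 − 12.1) / (225 − 0) = -0.005778
∂d/∂y = (13.1 − 12.1) / (-215 − 0) = -0.004651
Steepest decrease is along −∇f: components (+0.005778 E, +0.004651 N).
Azimuth = atan2(+0.005778, +0.004651) = 51.2° ≈ 051°.

051°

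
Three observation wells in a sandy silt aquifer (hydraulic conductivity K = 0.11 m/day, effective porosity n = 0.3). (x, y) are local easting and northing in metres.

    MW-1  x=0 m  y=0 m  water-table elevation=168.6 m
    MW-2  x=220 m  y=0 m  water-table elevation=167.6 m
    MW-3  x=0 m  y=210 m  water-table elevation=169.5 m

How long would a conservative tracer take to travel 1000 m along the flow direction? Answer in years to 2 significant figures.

∂h/∂x = (167.6 − 168.6) / (220 − 0) = -0.004545
∂h/∂y = (169.5 − 168.6) / (210 − 0) = +0.004286
|∇h| = √(-0.004545² + 0.004286²) = 0.006247
Seepage velocity v = K·i/n = 0.11 × 0.006247 / 0.3 = 0.002291 m/day.
t = 1000 / 0.002291 = 4.365e+05 days = 1.2e+03 years.

1200 years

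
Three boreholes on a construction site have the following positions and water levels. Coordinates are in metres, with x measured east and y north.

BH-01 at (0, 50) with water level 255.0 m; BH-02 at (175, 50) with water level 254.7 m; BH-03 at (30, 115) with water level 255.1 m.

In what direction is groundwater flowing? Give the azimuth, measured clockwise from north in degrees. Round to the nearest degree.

Differences from BH-01: to BH-02 (Δx, Δy, Δh) = (175, 0, -0.3); to BH-03 = (30, 65, +0.1).
Solve a·Δx + b·Δy = Δh: det = 175·65 − 30·0 = 11375.
∂h/∂x = [(-0.3)·65 − (+0.1)·0] / 11375 = -0.001714
∂h/∂y = [175·(+0.1) − 30·(-0.3)] / 11375 = +0.002330
Flow direction (−∇h) has components (+0.001714 E, -0.002330 N).
Azimuth = atan2(E, N) = atan2(+0.001714, -0.002330) = 143.7° ≈ 144°.

144°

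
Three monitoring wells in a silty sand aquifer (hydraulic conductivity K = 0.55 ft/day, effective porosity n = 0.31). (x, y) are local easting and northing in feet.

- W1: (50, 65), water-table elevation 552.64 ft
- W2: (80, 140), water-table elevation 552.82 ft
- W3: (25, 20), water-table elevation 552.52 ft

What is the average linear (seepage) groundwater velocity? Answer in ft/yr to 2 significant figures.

1.6 ft/yr

Three-point gradient (reference W1): Δ to W2 = (30, 75, +0.18), Δ to W3 = (-25, -45, -0.12).
∂h/∂x = +0.001714, ∂h/∂y = +0.001714 (det = 525).
|∇h| = √(0.001714² + 0.001714²) = 0.002424
Seepage velocity v = K·i/n = 0.55 × 0.002424 / 0.31 = 0.004301 ft/day = 1.571 ft/yr.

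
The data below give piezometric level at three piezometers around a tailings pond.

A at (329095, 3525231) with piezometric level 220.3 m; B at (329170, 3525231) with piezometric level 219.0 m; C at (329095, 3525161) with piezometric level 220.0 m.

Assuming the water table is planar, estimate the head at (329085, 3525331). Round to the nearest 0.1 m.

220.9 m

∂h/∂x = (219.0 − 220.3) / (329170 − 329095) = -0.01733
∂h/∂y = (220.0 − 220.3) / (3525161 − 3525231) = +0.004286
h(329085, 3525331) = 220.3 + (-0.01733)·(-10) + (+0.004286)·(100) = 220.3 +0.173 +0.429 = 220.902 m.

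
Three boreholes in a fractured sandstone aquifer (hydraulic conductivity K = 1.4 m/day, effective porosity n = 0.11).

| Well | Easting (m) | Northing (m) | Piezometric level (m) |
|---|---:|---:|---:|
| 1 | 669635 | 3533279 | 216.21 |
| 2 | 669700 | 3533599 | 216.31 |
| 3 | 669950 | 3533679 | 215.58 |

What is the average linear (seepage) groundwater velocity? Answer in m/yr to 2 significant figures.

16 m/yr

With h = a·x + b·y + c and 1 as origin, the differences give:
  65·a + 320·b = +0.10
  315·a + 400·b = -0.63
Eliminate b (×400 and ×320, subtract): -74800·a = 241.600 → a = ∂h/∂x = -0.003230
Back-substitute: b = ∂h/∂y = +0.0009686.
|∇h| = √(-0.003230² + 0.0009686²) = 0.003372
Seepage velocity v = K·i/n = 1.4 × 0.003372 / 0.11 = 0.04292 m/day = 15.68 m/yr.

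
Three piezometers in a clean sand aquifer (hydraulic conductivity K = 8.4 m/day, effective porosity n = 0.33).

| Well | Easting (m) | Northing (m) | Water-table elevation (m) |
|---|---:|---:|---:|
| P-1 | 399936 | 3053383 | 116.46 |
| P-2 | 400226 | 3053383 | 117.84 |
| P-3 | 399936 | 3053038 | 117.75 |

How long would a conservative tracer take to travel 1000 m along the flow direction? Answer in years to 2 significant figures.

18 years

∂h/∂x = (117.84 − 116.46) / (400226 − 399936) = +0.004759
∂h/∂y = (117.75 − 116.46) / (3053038 − 3053383) = -0.003739
|∇h| = √(0.004759² + -0.003739²) = 0.006052
Seepage velocity v = K·i/n = 8.4 × 0.006052 / 0.33 = 0.1541 m/day.
t = 1000 / 0.1541 = 6489 days = 17.8 years.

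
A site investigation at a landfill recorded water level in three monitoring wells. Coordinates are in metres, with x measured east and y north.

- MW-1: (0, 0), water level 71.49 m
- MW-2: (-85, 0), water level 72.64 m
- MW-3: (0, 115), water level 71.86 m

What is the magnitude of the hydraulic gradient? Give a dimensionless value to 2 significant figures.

∂h/∂x = (72.64 − 71.49) / (-85 − 0) = -0.01353
∂h/∂y = (71.86 − 71.49) / (115 − 0) = +0.003217
|∇h| = √(-0.01353² + 0.003217²) = 0.01391

0.014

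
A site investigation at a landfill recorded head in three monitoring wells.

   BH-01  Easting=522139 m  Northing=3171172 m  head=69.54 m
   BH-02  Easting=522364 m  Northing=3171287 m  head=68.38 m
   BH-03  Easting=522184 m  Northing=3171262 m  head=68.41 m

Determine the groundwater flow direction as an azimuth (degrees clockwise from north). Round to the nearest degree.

353°

Differences from BH-01: to BH-02 (Δx, Δy, Δh) = (225, 115, -1.16); to BH-03 = (45, 90, -1.13).
Solve a·Δx + b·Δy = Δh: det = 225·90 − 45·115 = 15075.
∂h/∂x = [(-1.16)·90 − (-1.13)·115] / 15075 = +0.001695
∂h/∂y = [225·(-1.13) − 45·(-1.16)] / 15075 = -0.01340
Flow direction (−∇h) has components (-0.001695 E, +0.01340 N).
Azimuth = atan2(E, N) = atan2(-0.001695, +0.01340) = 352.8° ≈ 353°.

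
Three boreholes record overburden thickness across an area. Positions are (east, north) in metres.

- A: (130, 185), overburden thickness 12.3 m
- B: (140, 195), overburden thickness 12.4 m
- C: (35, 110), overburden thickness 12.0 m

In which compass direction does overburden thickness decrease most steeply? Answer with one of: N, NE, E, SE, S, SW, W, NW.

With d = a·x + b·y + c and A as origin, the differences give:
  10·a + 10·b = +0.1
  (-95)·a + (-75)·b = -0.3
Eliminate b (×(-75) and ×10, subtract): 200·a = -4.50 → a = ∂d/∂x = -0.02250
Back-substitute: b = ∂d/∂y = +0.03250.
Steepest decrease is along −∇f = (+0.02250 E, -0.03250 N) → southeast.

SE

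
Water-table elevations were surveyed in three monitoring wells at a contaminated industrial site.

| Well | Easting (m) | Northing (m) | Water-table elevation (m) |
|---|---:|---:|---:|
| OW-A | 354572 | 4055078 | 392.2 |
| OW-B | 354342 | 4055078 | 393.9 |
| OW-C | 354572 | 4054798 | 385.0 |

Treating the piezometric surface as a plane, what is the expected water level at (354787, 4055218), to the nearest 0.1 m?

394.2 m

∂h/∂x = (393.9 − 392.2) / (354342 − 354572) = -0.007391
∂h/∂y = (385.0 − 392.2) / (4054798 − 4055078) = +0.02571
h(354787, 4055218) = 392.2 + (-0.007391)·(215) + (+0.02571)·(140) = 392.2 -1.589 +3.600 = 394.211 m.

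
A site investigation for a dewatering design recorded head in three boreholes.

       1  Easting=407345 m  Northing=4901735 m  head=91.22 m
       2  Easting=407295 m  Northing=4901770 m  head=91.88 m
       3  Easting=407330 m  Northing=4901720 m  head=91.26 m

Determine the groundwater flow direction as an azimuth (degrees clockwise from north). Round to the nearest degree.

125°

With h = a·x + b·y + c and 1 as origin, the differences give:
  (-50)·a + 35·b = +0.66
  (-15)·a + (-15)·b = +0.04
Eliminate b (×(-15) and ×35, subtract): 1275·a = -11.300 → a = ∂h/∂x = -0.008863
Back-substitute: b = ∂h/∂y = +0.006196.
Flow direction (−∇h) has components (+0.008863 E, -0.006196 N).
Azimuth = atan2(E, N) = atan2(+0.008863, -0.006196) = 125.0° ≈ 125°.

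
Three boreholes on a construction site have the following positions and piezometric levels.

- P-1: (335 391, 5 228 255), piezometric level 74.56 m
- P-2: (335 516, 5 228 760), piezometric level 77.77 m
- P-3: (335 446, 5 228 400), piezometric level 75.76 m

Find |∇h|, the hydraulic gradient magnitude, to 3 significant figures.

Three-point gradient (reference P-1): Δ to P-2 = (125, 505, +3.21), Δ to P-3 = (55, 145, +1.20).
∂h/∂x = +0.01456, ∂h/∂y = +0.002751 (det = -9650).
|∇h| = √(0.01456² + 0.002751²) = 0.01482

0.0148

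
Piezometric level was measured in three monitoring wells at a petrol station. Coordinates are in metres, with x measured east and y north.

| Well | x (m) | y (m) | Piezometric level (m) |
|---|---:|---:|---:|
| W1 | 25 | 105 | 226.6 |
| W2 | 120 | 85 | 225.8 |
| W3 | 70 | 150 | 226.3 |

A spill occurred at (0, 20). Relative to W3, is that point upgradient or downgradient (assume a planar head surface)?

upgradient

Three-point gradient (reference W1): Δ to W2 = (95, -20, -0.8), Δ to W3 = (45, 45, -0.3).
∂h/∂x = -0.008116, ∂h/∂y = +0.001449 (det = 5175).
Head at (0, 20) = 226.6 + (-0.008116)·(-25) + (+0.001449)·(-85) = 226.68 m.
That is higher than the 226.3 m at W3, so the point is upgradient.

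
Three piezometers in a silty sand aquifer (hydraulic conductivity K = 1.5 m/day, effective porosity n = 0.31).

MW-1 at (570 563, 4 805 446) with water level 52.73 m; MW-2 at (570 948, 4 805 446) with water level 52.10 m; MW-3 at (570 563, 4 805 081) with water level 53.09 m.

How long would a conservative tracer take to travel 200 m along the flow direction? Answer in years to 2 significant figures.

∂h/∂x = (52.10 − 52.73) / (570948 − 570563) = -0.001636
∂h/∂y = (53.09 − 52.73) / (4805081 − 4805446) = -0.0009863
|∇h| = √(-0.001636² + -0.0009863²) = 0.00191
Seepage velocity v = K·i/n = 1.5 × 0.00191 / 0.31 = 0.009242 m/day.
t = 200 / 0.009242 = 2.164e+04 days = 59.2 years.

59 years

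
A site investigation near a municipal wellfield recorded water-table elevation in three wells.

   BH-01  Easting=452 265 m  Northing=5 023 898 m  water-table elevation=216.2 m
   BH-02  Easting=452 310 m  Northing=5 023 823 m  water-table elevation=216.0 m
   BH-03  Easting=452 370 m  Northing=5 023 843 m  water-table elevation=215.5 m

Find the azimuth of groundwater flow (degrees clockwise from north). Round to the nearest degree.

With h = a·x + b·y + c and BH-01 as origin, the differences give:
  45·a + (-75)·b = -0.2
  105·a + (-55)·b = -0.7
Eliminate b (×(-55) and ×(-75), subtract): 5400·a = -41.50 → a = ∂h/∂x = -0.007685
Back-substitute: b = ∂h/∂y = -0.001944.
Flow direction (−∇h) has components (+0.007685 E, +0.001944 N).
Azimuth = atan2(E, N) = atan2(+0.007685, +0.001944) = 75.8° ≈ 076°.

076°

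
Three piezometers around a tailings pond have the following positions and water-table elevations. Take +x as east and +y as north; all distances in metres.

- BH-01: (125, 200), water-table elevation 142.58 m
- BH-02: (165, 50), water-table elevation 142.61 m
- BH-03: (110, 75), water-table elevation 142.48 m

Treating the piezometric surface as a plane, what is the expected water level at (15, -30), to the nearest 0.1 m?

142.2 m

Three-point gradient (reference BH-01): Δ to BH-02 = (40, -150, +0.03), Δ to BH-03 = (-15, -125, -0.10).
∂h/∂x = +0.002586, ∂h/∂y = +0.0004897 (det = -7250).
h(15, -30) = 142.58 + (+0.002586)·(-110) + (+0.0004897)·(-230) = 142.58 -0.284 -0.113 = 142.183 m.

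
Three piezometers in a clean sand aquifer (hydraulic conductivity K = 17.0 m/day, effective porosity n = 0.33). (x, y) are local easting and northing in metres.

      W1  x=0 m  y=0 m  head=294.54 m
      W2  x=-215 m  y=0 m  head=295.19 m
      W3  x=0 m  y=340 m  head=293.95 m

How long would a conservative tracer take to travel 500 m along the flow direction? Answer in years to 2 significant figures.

7.6 years

∂h/∂x = (295.19 − 294.54) / (-215 − 0) = -0.003023
∂h/∂y = (293.95 − 294.54) / (340 − 0) = -0.001735
|∇h| = √(-0.003023² + -0.001735²) = 0.003486
Seepage velocity v = K·i/n = 17.0 × 0.003486 / 0.33 = 0.1796 m/day.
t = 500 / 0.1796 = 2784 days = 7.62 years.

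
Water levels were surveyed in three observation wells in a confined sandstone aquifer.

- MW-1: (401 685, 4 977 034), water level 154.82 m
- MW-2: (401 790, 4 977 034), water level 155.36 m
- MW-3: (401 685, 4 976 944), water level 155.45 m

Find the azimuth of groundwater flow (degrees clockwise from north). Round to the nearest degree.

∂h/∂x = (155.36 − 154.82) / (401790 − 401685) = +0.005143
∂h/∂y = (155.45 − 154.82) / (4976944 − 4977034) = -0.007000
Flow direction (−∇h) has components (-0.005143 E, +0.007000 N).
Azimuth = atan2(E, N) = atan2(-0.005143, +0.007000) = 323.7° ≈ 324°.

324°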